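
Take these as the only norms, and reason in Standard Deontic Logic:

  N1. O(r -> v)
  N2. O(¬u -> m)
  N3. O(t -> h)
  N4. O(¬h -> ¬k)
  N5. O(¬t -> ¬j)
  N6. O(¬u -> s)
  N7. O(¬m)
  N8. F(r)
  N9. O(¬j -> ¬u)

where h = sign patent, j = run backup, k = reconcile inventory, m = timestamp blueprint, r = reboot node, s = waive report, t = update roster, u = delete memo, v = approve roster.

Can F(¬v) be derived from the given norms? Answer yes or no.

Premise 1 is O(r -> v), but O(r) is not derivable from the premises, so it does not yield O(v).
No other premise forces O(v). An ideal world satisfying every premise can still have ¬v true, so F(¬v) is not derivable.

No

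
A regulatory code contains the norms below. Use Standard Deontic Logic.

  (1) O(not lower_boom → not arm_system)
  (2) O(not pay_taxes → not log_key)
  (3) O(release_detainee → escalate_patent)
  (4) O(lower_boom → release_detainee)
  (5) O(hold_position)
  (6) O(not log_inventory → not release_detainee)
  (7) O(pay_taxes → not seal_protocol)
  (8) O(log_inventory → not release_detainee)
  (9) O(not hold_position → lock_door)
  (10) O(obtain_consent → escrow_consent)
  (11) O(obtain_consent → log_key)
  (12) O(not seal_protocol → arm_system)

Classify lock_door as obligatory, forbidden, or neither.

Neither

Premise 9 is O(not hold_position → lock_door), but O(not hold_position) is not derivable from the premises, so it does not yield O(lock_door).
No premise or chain of K-axiom applications forces O(lock_door), and none forces O(not lock_door). So lock_door is neither obligatory nor forbidden under these norms.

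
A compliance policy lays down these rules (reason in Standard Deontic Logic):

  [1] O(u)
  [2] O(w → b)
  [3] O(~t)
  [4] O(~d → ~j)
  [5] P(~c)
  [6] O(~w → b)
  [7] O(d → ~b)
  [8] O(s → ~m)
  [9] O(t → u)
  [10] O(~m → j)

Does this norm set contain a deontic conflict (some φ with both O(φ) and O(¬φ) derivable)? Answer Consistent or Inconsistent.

Consistent

Premise 9 is O(t → u); even if O(u) held, inferring O(t) would be affirming the consequent — invalid.
So O(t) is not derivable, and the apparent clash with O(~t) does not arise.
A world satisfying every obligation exists (e.g. b=true, c=false, d=false, j=false, m=true, s=false, t=false, u=true, w=false); no atom is both obligatory and forbidden, so the set is consistent.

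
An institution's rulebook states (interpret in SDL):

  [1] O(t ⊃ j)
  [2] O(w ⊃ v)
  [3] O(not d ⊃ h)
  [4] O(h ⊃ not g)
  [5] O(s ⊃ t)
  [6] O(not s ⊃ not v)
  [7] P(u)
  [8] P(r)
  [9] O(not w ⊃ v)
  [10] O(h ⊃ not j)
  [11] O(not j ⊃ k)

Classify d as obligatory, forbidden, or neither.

Premises 2 and 9 are O(w ⊃ v) and O(not w ⊃ v); every ideal world satisfies w or not w, so in either case v holds — hence O(v).
The contrapositive of premise 6 (O(not s ⊃ not v)) is O(v ⊃ s), and O(v) is already established, so O(s).
From O(s) and premise 5, O(s ⊃ t), we obtain O(t).
Applying K to premise 1 (O(t ⊃ j)) and O(t) yields O(j).
Premise 10 is O(h ⊃ not j); contrapositively O(j ⊃ not h). Since O(j) holds, K gives O(not h).
The contrapositive of premise 3 (O(not d ⊃ h)) is O(not h ⊃ d), and O(not h) is already established, so O(d).
Premises 4, 7, 8, 11 do not contribute to this derivation.
Hence d is obligatory.

Obligatory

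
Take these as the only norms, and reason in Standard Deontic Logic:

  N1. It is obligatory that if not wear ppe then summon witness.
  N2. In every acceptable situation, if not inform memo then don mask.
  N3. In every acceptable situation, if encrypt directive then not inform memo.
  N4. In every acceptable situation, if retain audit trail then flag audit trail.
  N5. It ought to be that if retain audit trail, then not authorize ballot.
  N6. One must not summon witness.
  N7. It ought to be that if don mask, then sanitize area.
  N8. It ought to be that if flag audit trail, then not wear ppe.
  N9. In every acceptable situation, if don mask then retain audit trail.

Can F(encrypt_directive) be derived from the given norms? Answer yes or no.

Yes

Premise 6, F(summon_witness), is equivalent to O(¬summon_witness).
The contrapositive of premise 1 (O(¬wear_ppe → summon_witness)) is O(¬summon_witness → wear_ppe), and O(¬summon_witness) is already established, so O(wear_ppe).
The contrapositive of premise 8 (O(flag_audit_trail → ¬wear_ppe)) is O(wear_ppe → ¬flag_audit_trail), and O(wear_ppe) is already established, so O(¬flag_audit_trail).
Premise 4 is O(retain_audit_trail → flag_audit_trail); contrapositively O(¬flag_audit_trail → ¬retain_audit_trail). Since O(¬flag_audit_trail) holds, K gives O(¬retain_audit_trail).
Premise 9 is O(don_mask → retain_audit_trail); contrapositively O(¬retain_audit_trail → ¬don_mask). Since O(¬retain_audit_trail) holds, K gives O(¬don_mask).
Premise 2, O(¬inform_memo → don_mask), contraposes to O(¬don_mask → inform_memo); with O(¬don_mask) we get O(inform_memo).
Premise 3 is O(encrypt_directive → ¬inform_memo); contrapositively O(inform_memo → ¬encrypt_directive). Since O(inform_memo) holds, K gives O(¬encrypt_directive).
Premises 5, 7 do not contribute to this derivation.
So O(¬encrypt_directive) holds, i.e. F(encrypt_directive). The claim follows.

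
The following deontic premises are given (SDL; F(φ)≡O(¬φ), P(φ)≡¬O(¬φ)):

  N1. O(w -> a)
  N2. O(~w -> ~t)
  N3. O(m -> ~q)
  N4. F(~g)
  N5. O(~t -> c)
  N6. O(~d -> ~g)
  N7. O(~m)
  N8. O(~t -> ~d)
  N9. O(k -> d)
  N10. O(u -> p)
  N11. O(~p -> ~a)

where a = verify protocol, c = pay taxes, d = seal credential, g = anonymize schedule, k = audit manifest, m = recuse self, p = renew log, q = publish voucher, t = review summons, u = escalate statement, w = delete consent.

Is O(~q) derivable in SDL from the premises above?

Premise 3 is O(m -> ~q), but O(m) is not derivable from the premises, so it does not yield O(~q).
No other premise forces O(~q). An ideal world satisfying every premise can still have ~q false, so O(~q) is not derivable.

No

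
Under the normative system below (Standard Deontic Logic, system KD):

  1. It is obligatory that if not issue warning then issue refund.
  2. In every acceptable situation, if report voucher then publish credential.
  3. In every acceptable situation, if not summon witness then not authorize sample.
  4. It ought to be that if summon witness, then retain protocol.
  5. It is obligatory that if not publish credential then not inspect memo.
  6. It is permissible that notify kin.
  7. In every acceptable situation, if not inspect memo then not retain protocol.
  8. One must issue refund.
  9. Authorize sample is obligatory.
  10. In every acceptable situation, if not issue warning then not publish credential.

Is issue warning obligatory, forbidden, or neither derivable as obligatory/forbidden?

Premise 9 gives O(authorize_sample).
Premise 3, O(¬summon_witness → ¬authorize_sample), contraposes to O(authorize_sample → summon_witness); with O(authorize_sample) we get O(summon_witness).
Premise 4 is O(summon_witness → retain_protocol); since O(summon_witness), deontic closure gives O(retain_protocol).
The contrapositive of premise 7 (O(¬inspect_memo → ¬retain_protocol)) is O(retain_protocol → inspect_memo), and O(retain_protocol) is already established, so O(inspect_memo).
The contrapositive of premise 5 (O(¬publish_credential → ¬inspect_memo)) is O(inspect_memo → publish_credential), and O(inspect_memo) is already established, so O(publish_credential).
The contrapositive of premise 10 (O(¬issue_warning → ¬publish_credential)) is O(publish_credential → issue_warning), and O(publish_credential) is already established, so O(issue_warning).
Premises 1, 2, 6, 8 do not contribute to this derivation.
Hence issue_warning is obligatory.

Obligatory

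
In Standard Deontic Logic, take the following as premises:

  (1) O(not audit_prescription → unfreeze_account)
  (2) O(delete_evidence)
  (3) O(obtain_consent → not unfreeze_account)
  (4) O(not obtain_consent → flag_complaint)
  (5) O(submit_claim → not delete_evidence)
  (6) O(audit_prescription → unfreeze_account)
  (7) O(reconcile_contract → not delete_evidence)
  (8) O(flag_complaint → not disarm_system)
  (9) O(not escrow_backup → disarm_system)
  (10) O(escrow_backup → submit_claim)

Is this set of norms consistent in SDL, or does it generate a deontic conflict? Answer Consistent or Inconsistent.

Inconsistent

Premises 6 and 1 cover both cases: O(audit_prescription → unfreeze_account) and O(not audit_prescription → unfreeze_account). Since audit_prescription ∨ not audit_prescription is a tautology, O(unfreeze_account) follows.
The contrapositive of premise 3 (O(obtain_consent → not unfreeze_account)) is O(unfreeze_account → not obtain_consent), and O(unfreeze_account) is already established, so O(not obtain_consent).
Premise 4 is O(not obtain_consent → flag_complaint); since O(not obtain_consent), deontic closure gives O(flag_complaint).
From O(flag_complaint) and premise 8, O(flag_complaint → not disarm_system), we obtain O(not disarm_system).
Premise 9 is O(not escrow_backup → disarm_system); contrapositively O(not disarm_system → escrow_backup). Since O(not disarm_system) holds, K gives O(escrow_backup).
With premise 10, O(escrow_backup → submit_claim), the K-axiom yields O(submit_claim).
From O(submit_claim) and premise 5, O(submit_claim → not delete_evidence), we obtain O(not delete_evidence).
However, premise 2 gives O(delete_evidence).
We now have both O(not delete_evidence) and O(delete_evidence) — delete_evidence is simultaneously obligatory and forbidden, violating the D-axiom.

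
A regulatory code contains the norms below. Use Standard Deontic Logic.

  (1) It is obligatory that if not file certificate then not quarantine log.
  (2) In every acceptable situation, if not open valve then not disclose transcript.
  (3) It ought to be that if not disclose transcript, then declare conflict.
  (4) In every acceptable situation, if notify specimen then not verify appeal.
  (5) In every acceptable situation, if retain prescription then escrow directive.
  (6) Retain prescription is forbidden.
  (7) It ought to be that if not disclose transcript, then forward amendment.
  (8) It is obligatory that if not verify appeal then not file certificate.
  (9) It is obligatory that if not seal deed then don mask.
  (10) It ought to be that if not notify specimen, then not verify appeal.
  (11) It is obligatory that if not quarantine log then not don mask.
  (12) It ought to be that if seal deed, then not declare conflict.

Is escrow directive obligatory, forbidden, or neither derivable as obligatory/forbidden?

Premise 5 is O(retain_prescription → escrow_directive), but O(retain_prescription) is not derivable from the premises, so it does not yield O(escrow_directive).
No premise or chain of K-axiom applications forces O(escrow_directive), and none forces O(¬escrow_directive). So escrow_directive is neither obligatory nor forbidden under these norms.

Neither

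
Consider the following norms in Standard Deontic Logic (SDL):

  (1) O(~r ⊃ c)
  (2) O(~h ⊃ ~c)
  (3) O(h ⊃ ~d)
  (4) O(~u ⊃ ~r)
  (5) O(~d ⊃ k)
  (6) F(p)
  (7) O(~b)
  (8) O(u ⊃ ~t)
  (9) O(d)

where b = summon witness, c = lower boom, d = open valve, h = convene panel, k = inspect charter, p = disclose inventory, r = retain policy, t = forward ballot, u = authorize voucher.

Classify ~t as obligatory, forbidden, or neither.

Premise 9 states O(d) outright.
Premise 3 is O(h ⊃ ~d); contrapositively O(d ⊃ ~h). Since O(d) holds, K gives O(~h).
Premise 2 is O(~h ⊃ ~c); since O(~h), deontic closure gives O(~c).
Premise 1, O(~r ⊃ c), contraposes to O(~c ⊃ r); with O(~c) we get O(r).
Premise 4 is O(~u ⊃ ~r); contrapositively O(r ⊃ u). Since O(r) holds, K gives O(u).
Applying K to premise 8 (O(u ⊃ ~t)) and O(u) yields O(~t).
Premises 5, 6, 7 do not contribute to this derivation.
Hence ~t is obligatory.

Obligatory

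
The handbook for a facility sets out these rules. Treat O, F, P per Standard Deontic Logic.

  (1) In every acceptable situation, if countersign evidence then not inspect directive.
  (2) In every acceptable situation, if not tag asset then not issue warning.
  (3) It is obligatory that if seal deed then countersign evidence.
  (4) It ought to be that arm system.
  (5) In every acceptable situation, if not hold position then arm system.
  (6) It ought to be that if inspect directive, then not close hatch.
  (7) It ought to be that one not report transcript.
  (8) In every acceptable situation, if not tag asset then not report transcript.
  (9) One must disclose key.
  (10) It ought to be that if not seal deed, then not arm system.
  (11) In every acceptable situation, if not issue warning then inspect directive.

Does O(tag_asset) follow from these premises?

Yes

Premise 4 gives O(arm_system).
Premise 10 is O(¬seal_deed → ¬arm_system); contrapositively O(arm_system → seal_deed). Since O(arm_system) holds, K gives O(seal_deed).
With premise 3, O(seal_deed → countersign_evidence), the K-axiom yields O(countersign_evidence).
With premise 1, O(countersign_evidence → ¬inspect_directive), the K-axiom yields O(¬inspect_directive).
Premise 11 is O(¬issue_warning → inspect_directive); contrapositively O(¬inspect_directive → issue_warning). Since O(¬inspect_directive) holds, K gives O(issue_warning).
Premise 2 is O(¬tag_asset → ¬issue_warning); contrapositively O(issue_warning → tag_asset). Since O(issue_warning) holds, K gives O(tag_asset).
Premises 5, 6, 7, 8, 9 do not contribute to this derivation.
So O(tag_asset) follows.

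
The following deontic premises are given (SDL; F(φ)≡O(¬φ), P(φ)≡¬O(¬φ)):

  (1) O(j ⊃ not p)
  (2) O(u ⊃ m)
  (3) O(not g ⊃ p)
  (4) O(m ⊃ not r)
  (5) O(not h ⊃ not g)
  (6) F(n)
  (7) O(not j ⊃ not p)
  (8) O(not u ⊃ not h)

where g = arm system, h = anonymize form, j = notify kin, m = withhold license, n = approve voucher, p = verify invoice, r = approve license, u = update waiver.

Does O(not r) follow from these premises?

Yes

Premises 7 and 1 are O(not j ⊃ not p) and O(j ⊃ not p); every ideal world satisfies not j or j, so in either case not p holds — hence O(not p).
Premise 3, O(not g ⊃ p), contraposes to O(not p ⊃ g); with O(not p) we get O(g).
Premise 5 is O(not h ⊃ not g); contrapositively O(g ⊃ h). Since O(g) holds, K gives O(h).
The contrapositive of premise 8 (O(not u ⊃ not h)) is O(h ⊃ u), and O(h) is already established, so O(u).
Premise 2 is O(u ⊃ m); since O(u), deontic closure gives O(m).
Applying K to premise 4 (O(m ⊃ not r)) and O(m) yields O(not r).
Premise 6 does not contribute to this derivation.
So O(not r) follows.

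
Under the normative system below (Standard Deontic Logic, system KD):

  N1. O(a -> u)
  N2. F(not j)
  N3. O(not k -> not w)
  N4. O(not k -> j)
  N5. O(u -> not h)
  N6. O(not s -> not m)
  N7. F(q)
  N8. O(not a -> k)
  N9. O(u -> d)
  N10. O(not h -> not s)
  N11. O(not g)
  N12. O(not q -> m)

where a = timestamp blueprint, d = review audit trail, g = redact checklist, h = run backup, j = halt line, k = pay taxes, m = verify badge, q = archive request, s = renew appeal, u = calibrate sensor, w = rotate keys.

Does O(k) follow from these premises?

Premise 7, F(q), is equivalent to O(not q).
From O(not q) and premise 12, O(not q -> m), we obtain O(m).
Premise 6 is O(not s -> not m); contrapositively O(m -> s). Since O(m) holds, K gives O(s).
Premise 10 is O(not h -> not s); contrapositively O(s -> h). Since O(s) holds, K gives O(h).
Premise 5 is O(u -> not h); contrapositively O(h -> not u). Since O(h) holds, K gives O(not u).
Premise 1, O(a -> u), contraposes to O(not u -> not a); with O(not u) we get O(not a).
Premise 8 is O(not a -> k); since O(not a), deontic closure gives O(k).
Premises 2, 3, 4, 9, 11 do not contribute to this derivation.
So O(k) follows.

Yes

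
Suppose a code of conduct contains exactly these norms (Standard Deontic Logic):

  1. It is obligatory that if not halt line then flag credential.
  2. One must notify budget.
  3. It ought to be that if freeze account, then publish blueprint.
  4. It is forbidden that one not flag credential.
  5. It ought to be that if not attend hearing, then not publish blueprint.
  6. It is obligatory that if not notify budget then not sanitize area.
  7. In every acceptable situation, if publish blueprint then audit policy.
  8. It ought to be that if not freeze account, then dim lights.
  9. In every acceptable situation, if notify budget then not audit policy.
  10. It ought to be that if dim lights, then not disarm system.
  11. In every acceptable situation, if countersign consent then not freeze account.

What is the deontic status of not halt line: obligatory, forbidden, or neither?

Neither

Premise 1 is O(¬halt_line → flag_credential); even if O(flag_credential) held, inferring O(¬halt_line) would be affirming the consequent — invalid.
No premise or chain of K-axiom applications forces O(¬halt_line), and none forces O(halt_line). So ¬halt_line is neither obligatory nor forbidden under these norms.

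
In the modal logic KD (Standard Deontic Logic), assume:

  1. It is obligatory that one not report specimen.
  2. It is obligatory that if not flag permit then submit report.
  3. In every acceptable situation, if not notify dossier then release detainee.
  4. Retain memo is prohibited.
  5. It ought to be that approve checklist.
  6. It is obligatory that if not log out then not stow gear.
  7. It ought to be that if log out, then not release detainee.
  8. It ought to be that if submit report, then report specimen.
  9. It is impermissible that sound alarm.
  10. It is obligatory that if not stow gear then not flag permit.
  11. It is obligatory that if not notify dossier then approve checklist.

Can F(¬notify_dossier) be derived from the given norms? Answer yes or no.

From premise 1 we have O(¬report_specimen).
The contrapositive of premise 8 (O(submit_report → report_specimen)) is O(¬report_specimen → ¬submit_report), and O(¬report_specimen) is already established, so O(¬submit_report).
Premise 2 is O(¬flag_permit → submit_report); contrapositively O(¬submit_report → flag_permit). Since O(¬submit_report) holds, K gives O(flag_permit).
Premise 10, O(¬stow_gear → ¬flag_permit), contraposes to O(flag_permit → stow_gear); with O(flag_permit) we get O(stow_gear).
Premise 6 is O(¬log_out → ¬stow_gear); contrapositively O(stow_gear → log_out). Since O(stow_gear) holds, K gives O(log_out).
With premise 7, O(log_out → ¬release_detainee), the K-axiom yields O(¬release_detainee).
Premise 3, O(¬notify_dossier → release_detainee), contraposes to O(¬release_detainee → notify_dossier); with O(¬release_detainee) we get O(notify_dossier).
Premises 4, 5, 9, 11 do not contribute to this derivation.
So O(notify_dossier) holds, i.e. F(¬notify_dossier). The claim follows.

Yes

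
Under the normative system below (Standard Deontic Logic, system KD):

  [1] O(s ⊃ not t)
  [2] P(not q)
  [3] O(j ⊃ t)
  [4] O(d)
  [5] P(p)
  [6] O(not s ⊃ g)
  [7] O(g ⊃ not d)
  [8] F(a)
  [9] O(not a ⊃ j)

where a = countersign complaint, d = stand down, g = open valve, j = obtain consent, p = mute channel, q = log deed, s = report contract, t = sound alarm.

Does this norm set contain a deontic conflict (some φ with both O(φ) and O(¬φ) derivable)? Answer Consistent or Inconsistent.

Inconsistent

From premise 4 we have O(d).
Premise 7 is O(g ⊃ not d); contrapositively O(d ⊃ not g). Since O(d) holds, K gives O(not g).
The contrapositive of premise 6 (O(not s ⊃ g)) is O(not g ⊃ s), and O(not g) is already established, so O(s).
With premise 1, O(s ⊃ not t), the K-axiom yields O(not t).
Premise 3, O(j ⊃ t), contraposes to O(not t ⊃ not j); with O(not t) we get O(not j).
Premise 9 is O(not a ⊃ j); contrapositively O(not j ⊃ a). Since O(not j) holds, K gives O(a).
But premise 8, F(a), means O(not a).
We now have both O(a) and O(not a) — a is simultaneously obligatory and forbidden, violating the D-axiom.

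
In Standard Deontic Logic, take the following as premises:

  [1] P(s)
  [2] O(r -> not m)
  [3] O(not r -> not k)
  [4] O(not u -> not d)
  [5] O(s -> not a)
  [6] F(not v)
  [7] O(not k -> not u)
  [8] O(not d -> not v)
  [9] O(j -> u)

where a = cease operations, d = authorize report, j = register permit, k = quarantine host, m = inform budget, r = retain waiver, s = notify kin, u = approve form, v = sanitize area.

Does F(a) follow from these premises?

Premise 5 is O(s -> not a), but O(s) is not derivable from the premises (the permission P(s) asserts only not O(not s), not O(s)), so it does not yield O(not a).
No other premise forces O(not a). An ideal world satisfying every premise can still have a true, so F(a) is not derivable.

No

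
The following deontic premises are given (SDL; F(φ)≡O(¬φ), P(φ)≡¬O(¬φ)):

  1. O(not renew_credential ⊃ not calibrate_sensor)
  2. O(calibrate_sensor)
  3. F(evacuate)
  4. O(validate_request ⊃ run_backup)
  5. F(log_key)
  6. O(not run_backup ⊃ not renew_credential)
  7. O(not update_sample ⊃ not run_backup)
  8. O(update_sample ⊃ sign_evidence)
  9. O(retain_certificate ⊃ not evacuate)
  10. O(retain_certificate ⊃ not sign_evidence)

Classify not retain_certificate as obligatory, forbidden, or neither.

Premise 2 states O(calibrate_sensor) outright.
The contrapositive of premise 1 (O(not renew_credential ⊃ not calibrate_sensor)) is O(calibrate_sensor ⊃ renew_credential), and O(calibrate_sensor) is already established, so O(renew_credential).
The contrapositive of premise 6 (O(not run_backup ⊃ not renew_credential)) is O(renew_credential ⊃ run_backup), and O(renew_credential) is already established, so O(run_backup).
The contrapositive of premise 7 (O(not update_sample ⊃ not run_backup)) is O(run_backup ⊃ update_sample), and O(run_backup) is already established, so O(update_sample).
With premise 8, O(update_sample ⊃ sign_evidence), the K-axiom yields O(sign_evidence).
The contrapositive of premise 10 (O(retain_certificate ⊃ not sign_evidence)) is O(sign_evidence ⊃ not retain_certificate), and O(sign_evidence) is already established, so O(not retain_certificate).
Premises 3, 4, 5, 9 do not contribute to this derivation.
Hence not retain_certificate is obligatory.

Obligatory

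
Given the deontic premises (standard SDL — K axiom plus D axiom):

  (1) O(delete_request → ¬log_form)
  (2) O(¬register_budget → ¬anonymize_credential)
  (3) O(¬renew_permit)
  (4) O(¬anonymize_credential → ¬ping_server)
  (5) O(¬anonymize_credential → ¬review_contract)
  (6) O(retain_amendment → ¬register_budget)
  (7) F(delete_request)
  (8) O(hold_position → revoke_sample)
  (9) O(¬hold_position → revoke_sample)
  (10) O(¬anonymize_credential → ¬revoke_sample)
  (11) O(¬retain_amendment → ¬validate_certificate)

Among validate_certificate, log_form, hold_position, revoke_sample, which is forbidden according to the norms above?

validate_certificate

By case analysis on hold_position: premise 8 gives O(hold_position → revoke_sample) and premise 9 gives O(¬hold_position → revoke_sample), so O(revoke_sample) either way.
The contrapositive of premise 10 (O(¬anonymize_credential → ¬revoke_sample)) is O(revoke_sample → anonymize_credential), and O(revoke_sample) is already established, so O(anonymize_credential).
Premise 2, O(¬register_budget → ¬anonymize_credential), contraposes to O(anonymize_credential → register_budget); with O(anonymize_credential) we get O(register_budget).
Premise 6, O(retain_amendment → ¬register_budget), contraposes to O(register_budget → ¬retain_amendment); with O(register_budget) we get O(¬retain_amendment).
With premise 11, O(¬retain_amendment → ¬validate_certificate), the K-axiom yields O(¬validate_certificate).
So O(¬validate_certificate) holds, i.e. validate_certificate is forbidden. None of the other listed options is forbidden under the premises.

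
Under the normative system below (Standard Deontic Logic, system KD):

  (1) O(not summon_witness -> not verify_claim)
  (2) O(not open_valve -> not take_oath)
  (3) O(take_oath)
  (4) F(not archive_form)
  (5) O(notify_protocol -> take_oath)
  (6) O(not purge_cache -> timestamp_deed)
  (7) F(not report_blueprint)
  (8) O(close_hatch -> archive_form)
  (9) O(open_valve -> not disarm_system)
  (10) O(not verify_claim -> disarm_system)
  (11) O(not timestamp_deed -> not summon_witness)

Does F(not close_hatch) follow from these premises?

Premise 8 is O(close_hatch -> archive_form); even if O(archive_form) held, inferring O(close_hatch) would be affirming the consequent — invalid.
No other premise forces O(close_hatch). An ideal world satisfying every premise can still have not close_hatch true, so F(not close_hatch) is not derivable.

No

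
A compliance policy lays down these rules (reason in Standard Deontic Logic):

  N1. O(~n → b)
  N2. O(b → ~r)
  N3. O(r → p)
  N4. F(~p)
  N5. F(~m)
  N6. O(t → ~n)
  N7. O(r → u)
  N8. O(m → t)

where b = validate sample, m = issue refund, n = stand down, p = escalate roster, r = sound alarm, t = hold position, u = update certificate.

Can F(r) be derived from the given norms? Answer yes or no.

Yes

Premise 5 is F(~m), i.e. O(m).
From O(m) and premise 8, O(m → t), we obtain O(t).
With premise 6, O(t → ~n), the K-axiom yields O(~n).
With premise 1, O(~n → b), the K-axiom yields O(b).
With premise 2, O(b → ~r), the K-axiom yields O(~r).
Premises 3, 4, 7 do not contribute to this derivation.
So O(~r) holds, i.e. F(r). The claim follows.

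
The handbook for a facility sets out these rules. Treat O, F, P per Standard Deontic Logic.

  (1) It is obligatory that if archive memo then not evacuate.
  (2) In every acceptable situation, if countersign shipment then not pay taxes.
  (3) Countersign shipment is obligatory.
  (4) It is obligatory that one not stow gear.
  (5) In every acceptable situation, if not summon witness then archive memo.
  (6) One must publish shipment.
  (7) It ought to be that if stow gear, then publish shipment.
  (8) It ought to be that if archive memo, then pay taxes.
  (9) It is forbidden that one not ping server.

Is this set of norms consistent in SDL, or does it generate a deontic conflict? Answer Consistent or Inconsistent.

Premise 7 is O(stow_gear → publish_shipment); even if O(publish_shipment) held, inferring O(stow_gear) would be affirming the consequent — invalid.
So O(stow_gear) is not derivable, and the apparent clash with O(¬stow_gear) does not arise.
A world satisfying every obligation exists (e.g. archive_memo=false, countersign_shipment=true, evacuate=false, pay_taxes=false, ping_server=true, publish_shipment=true, stow_gear=false, summon_witness=true); no atom is both obligatory and forbidden, so the set is consistent.

Consistent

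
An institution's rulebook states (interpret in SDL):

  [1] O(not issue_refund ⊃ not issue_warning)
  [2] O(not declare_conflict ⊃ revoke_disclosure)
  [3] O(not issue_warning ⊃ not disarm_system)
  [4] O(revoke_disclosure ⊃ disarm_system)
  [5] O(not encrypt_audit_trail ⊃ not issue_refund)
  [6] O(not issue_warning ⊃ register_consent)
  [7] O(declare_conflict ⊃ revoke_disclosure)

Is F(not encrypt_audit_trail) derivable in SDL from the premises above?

Premises 2 and 7 cover both cases: O(not declare_conflict ⊃ revoke_disclosure) and O(declare_conflict ⊃ revoke_disclosure). Since not declare_conflict ∨ declare_conflict is a tautology, O(revoke_disclosure) follows.
With premise 4, O(revoke_disclosure ⊃ disarm_system), the K-axiom yields O(disarm_system).
Premise 3 is O(not issue_warning ⊃ not disarm_system); contrapositively O(disarm_system ⊃ issue_warning). Since O(disarm_system) holds, K gives O(issue_warning).
Premise 1, O(not issue_refund ⊃ not issue_warning), contraposes to O(issue_warning ⊃ issue_refund); with O(issue_warning) we get O(issue_refund).
Premise 5 is O(not encrypt_audit_trail ⊃ not issue_refund); contrapositively O(issue_refund ⊃ encrypt_audit_trail). Since O(issue_refund) holds, K gives O(encrypt_audit_trail).
Premise 6 does not contribute to this derivation.
So O(encrypt_audit_trail) holds, i.e. F(not encrypt_audit_trail). The claim follows.

Yes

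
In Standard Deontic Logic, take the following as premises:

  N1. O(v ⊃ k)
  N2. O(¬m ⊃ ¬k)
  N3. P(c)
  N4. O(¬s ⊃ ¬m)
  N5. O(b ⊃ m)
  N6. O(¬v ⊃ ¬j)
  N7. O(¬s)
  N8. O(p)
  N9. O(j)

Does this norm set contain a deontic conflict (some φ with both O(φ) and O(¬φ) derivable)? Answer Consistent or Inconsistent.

From premise 9 we have O(j).
Premise 6 is O(¬v ⊃ ¬j); contrapositively O(j ⊃ v). Since O(j) holds, K gives O(v).
From O(v) and premise 1, O(v ⊃ k), we obtain O(k).
Premise 2 is O(¬m ⊃ ¬k); contrapositively O(k ⊃ m). Since O(k) holds, K gives O(m).
The contrapositive of premise 4 (O(¬s ⊃ ¬m)) is O(m ⊃ s), and O(m) is already established, so O(s).
But premise 7 directly asserts O(¬s).
We now have both O(s) and O(¬s) — s is simultaneously obligatory and forbidden, violating the D-axiom.

Inconsistent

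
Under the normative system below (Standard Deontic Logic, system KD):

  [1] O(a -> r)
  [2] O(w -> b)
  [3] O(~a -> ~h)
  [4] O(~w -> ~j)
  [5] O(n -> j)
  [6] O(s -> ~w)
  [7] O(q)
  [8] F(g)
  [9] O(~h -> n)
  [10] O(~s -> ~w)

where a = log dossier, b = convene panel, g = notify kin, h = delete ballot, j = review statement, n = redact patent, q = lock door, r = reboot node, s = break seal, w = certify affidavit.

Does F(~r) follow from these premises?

By case analysis on ~s: premise 10 gives O(~s -> ~w) and premise 6 gives O(s -> ~w), so O(~w) either way.
From O(~w) and premise 4, O(~w -> ~j), we obtain O(~j).
The contrapositive of premise 5 (O(n -> j)) is O(~j -> ~n), and O(~j) is already established, so O(~n).
Premise 9, O(~h -> n), contraposes to O(~n -> h); with O(~n) we get O(h).
Premise 3 is O(~a -> ~h); contrapositively O(h -> a). Since O(h) holds, K gives O(a).
Applying K to premise 1 (O(a -> r)) and O(a) yields O(r).
Premises 2, 7, 8 do not contribute to this derivation.
So O(r) holds, i.e. F(~r). The claim follows.

Yes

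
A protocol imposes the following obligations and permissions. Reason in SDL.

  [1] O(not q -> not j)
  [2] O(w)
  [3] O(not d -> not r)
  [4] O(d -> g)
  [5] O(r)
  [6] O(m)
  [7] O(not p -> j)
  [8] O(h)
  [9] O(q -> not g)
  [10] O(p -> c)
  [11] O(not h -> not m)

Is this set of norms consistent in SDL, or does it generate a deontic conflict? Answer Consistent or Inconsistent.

Consistent

Premise 11 is O(not h -> not m), but O(not h) is not derivable from the premises, so it does not yield O(not m).
So O(not m) is not derivable, and the apparent clash with O(m) does not arise.
A world satisfying every obligation exists (e.g. c=true, d=true, g=true, h=true, j=false, m=true, p=true, q=false, r=true, w=true); no atom is both obligatory and forbidden, so the set is consistent.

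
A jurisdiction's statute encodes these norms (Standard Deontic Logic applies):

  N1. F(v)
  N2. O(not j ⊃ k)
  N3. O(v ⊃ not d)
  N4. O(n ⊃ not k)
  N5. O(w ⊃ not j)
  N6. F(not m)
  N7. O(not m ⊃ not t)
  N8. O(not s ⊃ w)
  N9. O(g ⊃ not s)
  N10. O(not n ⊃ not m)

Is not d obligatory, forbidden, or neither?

Premise 3 is O(v ⊃ not d), but O(v) is not derivable from the premises, so it does not yield O(not d).
No premise or chain of K-axiom applications forces O(not d), and none forces O(d). So not d is neither obligatory nor forbidden under these norms.

Neither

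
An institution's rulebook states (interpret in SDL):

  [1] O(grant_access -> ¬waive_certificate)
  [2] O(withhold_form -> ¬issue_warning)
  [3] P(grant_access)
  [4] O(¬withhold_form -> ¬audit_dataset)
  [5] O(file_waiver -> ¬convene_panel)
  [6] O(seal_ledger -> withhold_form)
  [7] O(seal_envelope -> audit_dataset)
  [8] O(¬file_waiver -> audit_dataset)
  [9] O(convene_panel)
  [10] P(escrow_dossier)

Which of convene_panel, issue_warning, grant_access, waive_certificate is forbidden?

issue_warning

Premise 9 gives O(convene_panel).
Premise 5, O(file_waiver -> ¬convene_panel), contraposes to O(convene_panel -> ¬file_waiver); with O(convene_panel) we get O(¬file_waiver).
Premise 8 is O(¬file_waiver -> audit_dataset); since O(¬file_waiver), deontic closure gives O(audit_dataset).
The contrapositive of premise 4 (O(¬withhold_form -> ¬audit_dataset)) is O(audit_dataset -> withhold_form), and O(audit_dataset) is already established, so O(withhold_form).
Premise 2 is O(withhold_form -> ¬issue_warning); since O(withhold_form), deontic closure gives O(¬issue_warning).
So O(¬issue_warning) holds, i.e. issue_warning is forbidden. None of the other listed options is forbidden under the premises.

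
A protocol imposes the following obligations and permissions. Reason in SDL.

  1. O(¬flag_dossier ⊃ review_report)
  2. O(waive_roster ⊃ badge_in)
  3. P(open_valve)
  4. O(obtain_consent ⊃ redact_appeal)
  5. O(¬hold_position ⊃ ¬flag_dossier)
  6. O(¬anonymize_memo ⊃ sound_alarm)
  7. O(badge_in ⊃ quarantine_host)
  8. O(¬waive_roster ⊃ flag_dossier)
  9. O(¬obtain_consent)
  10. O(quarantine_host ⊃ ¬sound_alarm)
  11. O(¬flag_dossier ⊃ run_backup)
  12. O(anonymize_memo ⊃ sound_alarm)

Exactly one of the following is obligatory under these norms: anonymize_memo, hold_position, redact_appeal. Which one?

hold_position

By case analysis on ¬anonymize_memo: premise 6 gives O(¬anonymize_memo ⊃ sound_alarm) and premise 12 gives O(anonymize_memo ⊃ sound_alarm), so O(sound_alarm) either way.
Premise 10, O(quarantine_host ⊃ ¬sound_alarm), contraposes to O(sound_alarm ⊃ ¬quarantine_host); with O(sound_alarm) we get O(¬quarantine_host).
The contrapositive of premise 7 (O(badge_in ⊃ quarantine_host)) is O(¬quarantine_host ⊃ ¬badge_in), and O(¬quarantine_host) is already established, so O(¬badge_in).
Premise 2, O(waive_roster ⊃ badge_in), contraposes to O(¬badge_in ⊃ ¬waive_roster); with O(¬badge_in) we get O(¬waive_roster).
Premise 8 is O(¬waive_roster ⊃ flag_dossier); since O(¬waive_roster), deontic closure gives O(flag_dossier).
Premise 5, O(¬hold_position ⊃ ¬flag_dossier), contraposes to O(flag_dossier ⊃ hold_position); with O(flag_dossier) we get O(hold_position).
So O(hold_position) holds — hold_position is obligatory. None of the other listed options is made obligatory by any chain of premises.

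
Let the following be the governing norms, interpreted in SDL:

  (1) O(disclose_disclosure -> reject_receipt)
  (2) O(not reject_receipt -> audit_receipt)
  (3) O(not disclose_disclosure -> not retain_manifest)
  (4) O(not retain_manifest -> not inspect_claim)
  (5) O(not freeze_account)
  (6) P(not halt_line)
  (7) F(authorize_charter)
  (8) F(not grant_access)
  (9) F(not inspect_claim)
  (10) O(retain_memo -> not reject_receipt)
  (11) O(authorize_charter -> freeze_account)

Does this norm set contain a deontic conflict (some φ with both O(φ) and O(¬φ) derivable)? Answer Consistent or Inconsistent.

Premise 11 is O(authorize_charter -> freeze_account), but O(authorize_charter) is not derivable from the premises, so it does not yield O(freeze_account).
So O(freeze_account) is not derivable, and the apparent clash with O(not freeze_account) does not arise.
A world satisfying every obligation exists (e.g. audit_receipt=false, authorize_charter=false, disclose_disclosure=true, freeze_account=false, grant_access=true, halt_line=false, inspect_claim=true, reject_receipt=true, retain_manifest=true, retain_memo=false); no atom is both obligatory and forbidden, so the set is consistent.

Consistent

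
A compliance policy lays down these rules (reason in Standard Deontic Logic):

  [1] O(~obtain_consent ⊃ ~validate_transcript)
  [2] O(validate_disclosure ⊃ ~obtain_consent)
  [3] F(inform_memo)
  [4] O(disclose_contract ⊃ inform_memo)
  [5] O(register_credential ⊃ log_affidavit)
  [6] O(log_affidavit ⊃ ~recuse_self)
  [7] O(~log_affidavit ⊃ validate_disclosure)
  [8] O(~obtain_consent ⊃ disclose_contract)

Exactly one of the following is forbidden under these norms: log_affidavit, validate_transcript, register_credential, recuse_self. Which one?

recuse_self

Premise 3 is F(inform_memo), i.e. O(~inform_memo).
The contrapositive of premise 4 (O(disclose_contract ⊃ inform_memo)) is O(~inform_memo ⊃ ~disclose_contract), and O(~inform_memo) is already established, so O(~disclose_contract).
Premise 8, O(~obtain_consent ⊃ disclose_contract), contraposes to O(~disclose_contract ⊃ obtain_consent); with O(~disclose_contract) we get O(obtain_consent).
Premise 2 is O(validate_disclosure ⊃ ~obtain_consent); contrapositively O(obtain_consent ⊃ ~validate_disclosure). Since O(obtain_consent) holds, K gives O(~validate_disclosure).
The contrapositive of premise 7 (O(~log_affidavit ⊃ validate_disclosure)) is O(~validate_disclosure ⊃ log_affidavit), and O(~validate_disclosure) is already established, so O(log_affidavit).
From O(log_affidavit) and premise 6, O(log_affidavit ⊃ ~recuse_self), we obtain O(~recuse_self).
So O(~recuse_self) holds, i.e. recuse_self is forbidden. None of the other listed options is forbidden under the premises.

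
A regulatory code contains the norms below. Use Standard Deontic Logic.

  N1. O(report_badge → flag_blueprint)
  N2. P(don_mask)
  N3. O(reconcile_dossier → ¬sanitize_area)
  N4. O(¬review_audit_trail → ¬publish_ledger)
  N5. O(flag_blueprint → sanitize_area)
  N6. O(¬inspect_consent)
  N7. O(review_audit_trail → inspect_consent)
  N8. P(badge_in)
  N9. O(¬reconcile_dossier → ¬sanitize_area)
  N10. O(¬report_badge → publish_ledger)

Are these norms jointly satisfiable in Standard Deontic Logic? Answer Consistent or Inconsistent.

Inconsistent

Premises 3 and 9 are O(reconcile_dossier → ¬sanitize_area) and O(¬reconcile_dossier → ¬sanitize_area); every ideal world satisfies reconcile_dossier or ¬reconcile_dossier, so in either case ¬sanitize_area holds — hence O(¬sanitize_area).
Premise 5, O(flag_blueprint → sanitize_area), contraposes to O(¬sanitize_area → ¬flag_blueprint); with O(¬sanitize_area) we get O(¬flag_blueprint).
Premise 1 is O(report_badge → flag_blueprint); contrapositively O(¬flag_blueprint → ¬report_badge). Since O(¬flag_blueprint) holds, K gives O(¬report_badge).
Premise 10 is O(¬report_badge → publish_ledger); since O(¬report_badge), deontic closure gives O(publish_ledger).
The contrapositive of premise 4 (O(¬review_audit_trail → ¬publish_ledger)) is O(publish_ledger → review_audit_trail), and O(publish_ledger) is already established, so O(review_audit_trail).
From O(review_audit_trail) and premise 7, O(review_audit_trail → inspect_consent), we obtain O(inspect_consent).
Yet premise 6 states O(¬inspect_consent).
We now have both O(inspect_consent) and O(¬inspect_consent) — inspect_consent is simultaneously obligatory and forbidden, violating the D-axiom.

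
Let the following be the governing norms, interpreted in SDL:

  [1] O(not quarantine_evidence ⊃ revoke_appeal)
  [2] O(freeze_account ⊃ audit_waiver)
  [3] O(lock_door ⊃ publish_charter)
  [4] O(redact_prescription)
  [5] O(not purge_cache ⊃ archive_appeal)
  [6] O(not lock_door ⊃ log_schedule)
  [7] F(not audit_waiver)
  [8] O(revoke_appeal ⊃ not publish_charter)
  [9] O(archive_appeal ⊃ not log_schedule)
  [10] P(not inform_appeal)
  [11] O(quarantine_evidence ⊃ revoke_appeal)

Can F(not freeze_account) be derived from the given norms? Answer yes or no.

No

Premise 2 is O(freeze_account ⊃ audit_waiver); even if O(audit_waiver) held, inferring O(freeze_account) would be affirming the consequent — invalid.
No other premise forces O(freeze_account). An ideal world satisfying every premise can still have not freeze_account true, so F(not freeze_account) is not derivable.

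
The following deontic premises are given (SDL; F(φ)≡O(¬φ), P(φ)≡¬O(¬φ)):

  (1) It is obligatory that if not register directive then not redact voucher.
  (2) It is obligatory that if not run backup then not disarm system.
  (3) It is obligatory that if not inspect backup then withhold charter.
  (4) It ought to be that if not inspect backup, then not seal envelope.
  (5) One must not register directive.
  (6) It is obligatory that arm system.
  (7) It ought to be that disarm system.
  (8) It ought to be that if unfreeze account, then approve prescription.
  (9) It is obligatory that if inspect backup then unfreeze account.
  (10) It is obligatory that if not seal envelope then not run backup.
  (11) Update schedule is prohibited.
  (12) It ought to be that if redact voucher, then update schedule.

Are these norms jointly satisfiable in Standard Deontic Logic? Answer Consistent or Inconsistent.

Premise 12 is O(redact_voucher → update_schedule), but O(redact_voucher) is not derivable from the premises, so it does not yield O(update_schedule).
So O(update_schedule) is not derivable, and the apparent clash with O(¬update_schedule) does not arise.
A world satisfying every obligation exists (e.g. approve_prescription=true, arm_system=true, disarm_system=true, inspect_backup=true, redact_voucher=false, register_directive=false, run_backup=true, seal_envelope=true, unfreeze_account=true, update_schedule=false, withhold_charter=false); no atom is both obligatory and forbidden, so the set is consistent.

Consistent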